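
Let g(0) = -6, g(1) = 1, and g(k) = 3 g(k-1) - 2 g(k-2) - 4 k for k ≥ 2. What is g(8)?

g(2) = 3*1 - 2*(-6) - 8 = 7
g(3) = 3*7 - 2*1 - 12 = 7
g(4) = 3*7 - 2*7 - 16 = -9
g(5) = 3*(-9) - 2*7 - 20 = -61
g(6) = 3*(-61) - 2*(-9) - 24 = -189
g(7) = 3*(-189) - 2*(-61) - 28 = -473
g(8) = 3*(-473) - 2*(-189) - 32 = -1073

-1073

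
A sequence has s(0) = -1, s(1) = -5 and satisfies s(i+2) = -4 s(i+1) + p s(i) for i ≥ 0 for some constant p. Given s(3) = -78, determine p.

-2

s(2) = 20 - p
s(3) = -80 - p
So -80 - p = -78, giving p = -2.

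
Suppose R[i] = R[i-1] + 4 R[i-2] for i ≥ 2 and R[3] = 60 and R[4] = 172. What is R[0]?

Rearranging, R[i-2] = (R[i] - R[i-1]) / 4.
R[2] = (172 - 60) / 4 = 112/4 = 28
R[1] = (60 - 28) / 4 = 32/4 = 8
R[0] = (28 - 8) / 4 = 20/4 = 5

5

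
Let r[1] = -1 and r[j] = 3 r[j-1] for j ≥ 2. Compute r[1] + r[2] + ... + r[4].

-40

r[2] = 3*(-1) = -3
r[3] = 3*(-3) = -9
r[4] = 3*(-9) = -27
Sum = (-1) + (-3) + (-9) + (-27) = -40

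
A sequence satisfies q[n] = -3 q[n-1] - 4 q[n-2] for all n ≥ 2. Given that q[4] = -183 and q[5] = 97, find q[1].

Rearranging, q[n-2] = (q[n] + 3 q[n-1]) / -4.
q[3] = (97 + 3(-183)) / -4 = -452/-4 = 113
q[2] = (-183 + 3(113)) / -4 = 156/-4 = -39
q[1] = (113 + 3(-39)) / -4 = -4/-4 = 1

1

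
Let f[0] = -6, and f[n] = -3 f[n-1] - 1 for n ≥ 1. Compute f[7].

f[1] = -3*(-6) - 1 = 17
f[2] = -3*17 - 1 = -52
f[3] = -3*(-52) - 1 = 155
f[4] = -3*155 - 1 = -466
f[5] = -3*(-466) - 1 = 1397
f[6] = -3*1397 - 1 = -4192
f[7] = -3*(-4192) - 1 = 12575

12575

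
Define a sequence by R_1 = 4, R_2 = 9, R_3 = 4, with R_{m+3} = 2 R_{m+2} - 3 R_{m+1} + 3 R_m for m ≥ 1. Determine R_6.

R_4 = 2(4) - 3(9) + 3(4) = -7
R_5 = 2(-7) - 3(4) + 3(9) = 1
R_6 = 2(1) - 3(-7) + 3(4) = 35

35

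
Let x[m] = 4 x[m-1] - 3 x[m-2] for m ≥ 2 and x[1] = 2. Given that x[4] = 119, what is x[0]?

-1

Let x[0] = v.
x[2] = 8 - 3v
x[3] = 26 - 12v
x[4] = 80 - 39v
So 80 - 39v = 119, giving v = -1.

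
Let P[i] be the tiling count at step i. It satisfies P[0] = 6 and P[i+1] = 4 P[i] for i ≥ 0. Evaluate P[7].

P[1] = 4*6 = 24
P[2] = 4*24 = 96
P[3] = 4*96 = 384
P[4] = 4*384 = 1536
P[5] = 4*1536 = 6144
P[6] = 4*6144 = 24576
P[7] = 4*24576 = 98304

98304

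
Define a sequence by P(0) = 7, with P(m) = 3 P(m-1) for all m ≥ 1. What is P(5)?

1701

P(1) = 3(7) = 21
P(2) = 3(21) = 63
P(3) = 3(63) = 189
P(4) = 3(189) = 567
P(5) = 3(567) = 1701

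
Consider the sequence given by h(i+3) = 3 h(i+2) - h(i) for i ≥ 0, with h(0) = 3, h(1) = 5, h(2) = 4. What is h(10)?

12145

h(3) = 3*4 - 3 = 9
h(4) = 3*9 - 5 = 22
h(5) = 3*22 - 4 = 62
h(6) = 3*62 - 9 = 177
h(7) = 3*177 - 22 = 509
h(8) = 3*509 - 62 = 1465
h(9) = 3*1465 - 177 = 4218
h(10) = 3*4218 - 509 = 12145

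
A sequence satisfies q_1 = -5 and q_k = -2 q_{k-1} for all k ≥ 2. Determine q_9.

-1280

q_2 = -2·(-5) = 10
q_3 = -2·10 = -20
q_4 = -2·(-20) = 40
q_5 = -2·40 = -80
q_6 = -2·(-80) = 160
q_7 = -2·160 = -320
q_8 = -2·(-320) = 640
q_9 = -2·640 = -1280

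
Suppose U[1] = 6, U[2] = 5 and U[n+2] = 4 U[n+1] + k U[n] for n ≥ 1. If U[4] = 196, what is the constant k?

4

U[3] = 20 + 6k
U[4] = 80 + 29k
So 80 + 29k = 196, giving k = 4.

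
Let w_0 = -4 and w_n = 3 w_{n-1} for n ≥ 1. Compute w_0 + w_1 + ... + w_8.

-39364

w_1 = 3*(-4) = -12
w_2 = 3*(-12) = -36
w_3 = 3*(-36) = -108
w_4 = 3*(-108) = -324
w_5 = 3*(-324) = -972
w_6 = 3*(-972) = -2916
w_7 = 3*(-2916) = -8748
w_8 = 3*(-8748) = -26244
Sum = (-4) + (-12) + (-36) + (-108) + (-324) + (-972) + (-2916) + (-8748) + (-26244) = -39364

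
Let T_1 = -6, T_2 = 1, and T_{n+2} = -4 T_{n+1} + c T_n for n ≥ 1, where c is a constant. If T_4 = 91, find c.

T_3 = -4 - 6c
T_4 = 16 + 25c
So 16 + 25c = 91, giving c = 3.

3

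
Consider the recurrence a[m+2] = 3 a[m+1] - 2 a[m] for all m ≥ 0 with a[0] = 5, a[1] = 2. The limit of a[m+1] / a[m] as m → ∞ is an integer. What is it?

The characteristic equation is r^2 - 3r + 2 = 0, which factors as (r - 2)(r - 1) = 0.
So the roots are 2 and 1. Since |2| > |1| and the coefficient of 2^m is non-zero, the ratio tends to 2.

2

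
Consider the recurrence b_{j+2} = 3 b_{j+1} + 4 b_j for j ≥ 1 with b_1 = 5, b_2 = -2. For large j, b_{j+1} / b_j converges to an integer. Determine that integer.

The characteristic equation is r^2 - 3r - 4 = 0, which factors as (r - 4)(r + 1) = 0.
So the roots are 4 and -1. Since |4| > |-1| and the coefficient of 4^j is non-zero, the ratio tends to 4.

4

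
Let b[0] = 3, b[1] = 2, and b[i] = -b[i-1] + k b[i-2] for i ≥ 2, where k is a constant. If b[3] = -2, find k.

4

b[2] = -2 + 3k
b[3] = 2 - k
So 2 - k = -2, giving k = 4.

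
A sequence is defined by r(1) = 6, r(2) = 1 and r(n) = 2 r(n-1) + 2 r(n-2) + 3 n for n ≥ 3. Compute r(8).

3790

r(3) = 2(1) + 2(6) + 9 = 23
r(4) = 2(23) + 2(1) + 12 = 60
r(5) = 2(60) + 2(23) + 15 = 181
r(6) = 2(181) + 2(60) + 18 = 500
r(7) = 2(500) + 2(181) + 21 = 1383
r(8) = 2(1383) + 2(500) + 24 = 3790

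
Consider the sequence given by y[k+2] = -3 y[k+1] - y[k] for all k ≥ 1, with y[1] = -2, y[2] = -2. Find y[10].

-7142

y[3] = -3*(-2) - (-2) = 8
y[4] = -3*8 - (-2) = -22
y[5] = -3*(-22) - 8 = 58
y[6] = -3*58 - (-22) = -152
y[7] = -3*(-152) - 58 = 398
y[8] = -3*398 - (-152) = -1042
y[9] = -3*(-1042) - 398 = 2728
y[10] = -3*2728 - (-1042) = -7142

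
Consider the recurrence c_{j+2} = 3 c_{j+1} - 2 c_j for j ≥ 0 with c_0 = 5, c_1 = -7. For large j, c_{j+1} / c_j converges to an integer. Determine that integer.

The characteristic equation is r^2 - 3r + 2 = 0, which factors as (r - 2)(r - 1) = 0.
So the roots are 2 and 1. Since |2| > |1| and the coefficient of 2^j is non-zero, the ratio tends to 2.

2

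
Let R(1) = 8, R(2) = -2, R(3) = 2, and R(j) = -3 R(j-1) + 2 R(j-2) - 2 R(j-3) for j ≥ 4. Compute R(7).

1166

R(4) = -3*2 + 2*(-2) - 2*8 = -26
R(5) = -3*(-26) + 2*2 - 2*(-2) = 86
R(6) = -3*86 + 2*(-26) - 2*2 = -314
R(7) = -3*(-314) + 2*86 - 2*(-26) = 1166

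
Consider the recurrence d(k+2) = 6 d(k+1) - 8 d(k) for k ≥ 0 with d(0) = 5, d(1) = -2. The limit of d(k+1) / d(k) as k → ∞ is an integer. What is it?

4

The characteristic equation is r^2 - 6r + 8 = 0, which factors as (r - 4)(r - 2) = 0.
So the roots are 4 and 2. Since |4| > |2| and the coefficient of 4^k is non-zero, the ratio tends to 4.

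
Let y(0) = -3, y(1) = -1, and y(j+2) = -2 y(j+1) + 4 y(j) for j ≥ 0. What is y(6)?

y(2) = -2(-1) + 4(-3) = -10
y(3) = -2(-10) + 4(-1) = 16
y(4) = -2(16) + 4(-10) = -72
y(5) = -2(-72) + 4(16) = 208
y(6) = -2(208) + 4(-72) = -704

-704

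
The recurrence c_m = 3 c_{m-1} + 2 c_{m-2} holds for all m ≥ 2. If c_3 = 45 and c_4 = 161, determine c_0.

2

Rearranging, c_{m-2} = (c_m - 3 c_{m-1}) / 2.
c_2 = (161 - 3*45) / 2 = 26/2 = 13
c_1 = (45 - 3*13) / 2 = 6/2 = 3
c_0 = (13 - 3*3) / 2 = 4/2 = 2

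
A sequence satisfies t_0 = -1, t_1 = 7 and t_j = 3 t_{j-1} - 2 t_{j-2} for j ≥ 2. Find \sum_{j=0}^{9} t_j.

8094

t_2 = 3*7 - 2*(-1) = 23
t_3 = 3*23 - 2*7 = 55
t_4 = 3*55 - 2*23 = 119
t_5 = 3*119 - 2*55 = 247
t_6 = 3*247 - 2*119 = 503
t_7 = 3*503 - 2*247 = 1015
t_8 = 3*1015 - 2*503 = 2039
t_9 = 3*2039 - 2*1015 = 4087
Sum = (-1) + 7 + 23 + 55 + 119 + 247 + 503 + 1015 + 2039 + 4087 = 8094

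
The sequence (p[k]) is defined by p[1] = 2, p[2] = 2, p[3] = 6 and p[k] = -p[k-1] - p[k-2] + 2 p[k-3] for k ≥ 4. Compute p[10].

p[4] = -6 - 2 + 2(2) = -4
p[5] = -(-4) - 6 + 2(2) = 2
p[6] = -2 - (-4) + 2(6) = 14
p[7] = -14 - 2 + 2(-4) = -24
p[8] = -(-24) - 14 + 2(2) = 14
p[9] = -14 - (-24) + 2(14) = 38
p[10] = -38 - 14 + 2(-24) = -100

-100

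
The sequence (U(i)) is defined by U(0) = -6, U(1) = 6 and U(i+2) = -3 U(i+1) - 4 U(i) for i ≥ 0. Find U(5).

U(2) = -3*6 - 4*(-6) = 6
U(3) = -3*6 - 4*6 = -42
U(4) = -3*(-42) - 4*6 = 102
U(5) = -3*102 - 4*(-42) = -138

-138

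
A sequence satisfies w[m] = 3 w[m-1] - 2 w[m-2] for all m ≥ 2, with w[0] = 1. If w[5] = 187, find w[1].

Let w[1] = x.
w[2] = -2 + 3x
w[3] = -6 + 7x
w[4] = -14 + 15x
w[5] = -30 + 31x
So -30 + 31x = 187, giving x = 7.

7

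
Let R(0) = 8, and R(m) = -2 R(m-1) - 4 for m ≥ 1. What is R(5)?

-300

R(1) = -2*8 - 4 = -20
R(2) = -2*(-20) - 4 = 36
R(3) = -2*36 - 4 = -76
R(4) = -2*(-76) - 4 = 148
R(5) = -2*148 - 4 = -300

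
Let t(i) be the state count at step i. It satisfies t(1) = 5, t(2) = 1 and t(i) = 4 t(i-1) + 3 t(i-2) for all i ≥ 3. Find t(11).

3742771

t(3) = 4(1) + 3(5) = 19
t(4) = 4(19) + 3(1) = 79
t(5) = 4(79) + 3(19) = 373
t(6) = 4(373) + 3(79) = 1729
t(7) = 4(1729) + 3(373) = 8035
t(8) = 4(8035) + 3(1729) = 37327
t(9) = 4(37327) + 3(8035) = 173413
t(10) = 4(173413) + 3(37327) = 805633
t(11) = 4(805633) + 3(173413) = 3742771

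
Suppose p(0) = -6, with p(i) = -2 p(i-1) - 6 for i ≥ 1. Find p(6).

p(1) = -2*(-6) - 6 = 6
p(2) = -2*6 - 6 = -18
p(3) = -2*(-18) - 6 = 30
p(4) = -2*30 - 6 = -66
p(5) = -2*(-66) - 6 = 126
p(6) = -2*126 - 6 = -258

-258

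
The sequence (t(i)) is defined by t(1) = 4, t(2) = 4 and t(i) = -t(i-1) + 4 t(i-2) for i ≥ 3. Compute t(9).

t(3) = -4 + 4(4) = 12
t(4) = -12 + 4(4) = 4
t(5) = -4 + 4(12) = 44
t(6) = -44 + 4(4) = -28
t(7) = -(-28) + 4(44) = 204
t(8) = -204 + 4(-28) = -316
t(9) = -(-316) + 4(204) = 1132

1132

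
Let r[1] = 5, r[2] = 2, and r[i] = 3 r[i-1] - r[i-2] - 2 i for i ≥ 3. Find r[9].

-4305

r[3] = 3·2 - 5 - 6 = -5
r[4] = 3·(-5) - 2 - 8 = -25
r[5] = 3·(-25) - (-5) - 10 = -80
r[6] = 3·(-80) - (-25) - 12 = -227
r[7] = 3·(-227) - (-80) - 14 = -615
r[8] = 3·(-615) - (-227) - 16 = -1634
r[9] = 3·(-1634) - (-615) - 18 = -4305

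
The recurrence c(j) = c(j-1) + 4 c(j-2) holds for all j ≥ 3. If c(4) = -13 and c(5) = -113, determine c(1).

Rearranging, c(j-2) = (c(j) - c(j-1)) / 4.
c(3) = (-113 - (-13)) / 4 = -100/4 = -25
c(2) = (-13 - (-25)) / 4 = 12/4 = 3
c(1) = (-25 - 3) / 4 = -28/4 = -7

-7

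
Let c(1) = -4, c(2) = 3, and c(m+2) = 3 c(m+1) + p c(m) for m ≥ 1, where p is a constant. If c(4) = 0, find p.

c(3) = 9 - 4p
c(4) = 27 - 9p
So 27 - 9p = 0, giving p = 3.

3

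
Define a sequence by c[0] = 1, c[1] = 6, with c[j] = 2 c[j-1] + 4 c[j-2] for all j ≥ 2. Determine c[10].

c[2] = 2(6) + 4(1) = 16
c[3] = 2(16) + 4(6) = 56
c[4] = 2(56) + 4(16) = 176
c[5] = 2(176) + 4(56) = 576
c[6] = 2(576) + 4(176) = 1856
c[7] = 2(1856) + 4(576) = 6016
c[8] = 2(6016) + 4(1856) = 19456
c[9] = 2(19456) + 4(6016) = 62976
c[10] = 2(62976) + 4(19456) = 203776

203776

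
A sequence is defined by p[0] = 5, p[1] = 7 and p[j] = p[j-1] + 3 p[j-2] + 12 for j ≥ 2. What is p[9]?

p[2] = 7 + 3·5 + 12 = 34
p[3] = 34 + 3·7 + 12 = 67
p[4] = 67 + 3·34 + 12 = 181
p[5] = 181 + 3·67 + 12 = 394
p[6] = 394 + 3·181 + 12 = 949
p[7] = 949 + 3·394 + 12 = 2143
p[8] = 2143 + 3·949 + 12 = 5002
p[9] = 5002 + 3·2143 + 12 = 11443

11443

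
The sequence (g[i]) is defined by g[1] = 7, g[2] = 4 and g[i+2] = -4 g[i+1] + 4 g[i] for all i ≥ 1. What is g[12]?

-10575872

g[3] = -4·4 + 4·7 = 12
g[4] = -4·12 + 4·4 = -32
g[5] = -4·(-32) + 4·12 = 176
g[6] = -4·176 + 4·(-32) = -832
g[7] = -4·(-832) + 4·176 = 4032
g[8] = -4·4032 + 4·(-832) = -19456
g[9] = -4·(-19456) + 4·4032 = 93952
g[10] = -4·93952 + 4·(-19456) = -453632
g[11] = -4·(-453632) + 4·93952 = 2190336
g[12] = -4·2190336 + 4·(-453632) = -10575872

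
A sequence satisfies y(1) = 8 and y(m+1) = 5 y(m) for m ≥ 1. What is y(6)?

y(2) = 5*8 = 40
y(3) = 5*40 = 200
y(4) = 5*200 = 1000
y(5) = 5*1000 = 5000
y(6) = 5*5000 = 25000

25000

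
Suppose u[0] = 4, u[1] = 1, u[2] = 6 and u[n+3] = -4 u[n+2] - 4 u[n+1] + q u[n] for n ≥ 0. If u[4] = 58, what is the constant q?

u[3] = -28 + 4q
u[4] = 88 - 15q
So 88 - 15q = 58, giving q = 2.

2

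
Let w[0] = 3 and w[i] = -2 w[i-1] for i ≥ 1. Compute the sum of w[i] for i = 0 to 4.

33

w[1] = -2·3 = -6
w[2] = -2·(-6) = 12
w[3] = -2·12 = -24
w[4] = -2·(-24) = 48
Sum = 3 + (-6) + 12 + (-24) + 48 = 33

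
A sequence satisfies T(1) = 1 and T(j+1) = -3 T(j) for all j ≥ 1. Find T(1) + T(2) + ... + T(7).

547

T(2) = -3*1 = -3
T(3) = -3*(-3) = 9
T(4) = -3*9 = -27
T(5) = -3*(-27) = 81
T(6) = -3*81 = -243
T(7) = -3*(-243) = 729
Sum = 1 + (-3) + 9 + (-27) + 81 + (-243) + 729 = 547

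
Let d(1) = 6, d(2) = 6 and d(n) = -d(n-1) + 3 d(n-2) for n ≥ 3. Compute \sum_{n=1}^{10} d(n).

-402

d(3) = -6 + 3(6) = 12
d(4) = -12 + 3(6) = 6
d(5) = -6 + 3(12) = 30
d(6) = -30 + 3(6) = -12
d(7) = -(-12) + 3(30) = 102
d(8) = -102 + 3(-12) = -138
d(9) = -(-138) + 3(102) = 444
d(10) = -444 + 3(-138) = -858
Sum = 6 + 6 + 12 + 6 + 30 + (-12) + 102 + (-138) + 444 + (-858) = -402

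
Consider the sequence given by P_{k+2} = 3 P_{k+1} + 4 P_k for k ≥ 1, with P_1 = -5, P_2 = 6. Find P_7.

P_3 = 3(6) + 4(-5) = -2
P_4 = 3(-2) + 4(6) = 18
P_5 = 3(18) + 4(-2) = 46
P_6 = 3(46) + 4(18) = 210
P_7 = 3(210) + 4(46) = 814

814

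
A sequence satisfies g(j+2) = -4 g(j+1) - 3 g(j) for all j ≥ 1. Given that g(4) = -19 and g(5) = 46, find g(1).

6

Rearranging, g(j-2) = (g(j) + 4 g(j-1)) / -3.
g(3) = (46 + 4(-19)) / -3 = -30/-3 = 10
g(2) = (-19 + 4(10)) / -3 = 21/-3 = -7
g(1) = (10 + 4(-7)) / -3 = -18/-3 = 6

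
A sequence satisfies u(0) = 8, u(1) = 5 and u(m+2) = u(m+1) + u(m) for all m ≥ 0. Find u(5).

49

u(2) = 5 + 8 = 13
u(3) = 13 + 5 = 18
u(4) = 18 + 13 = 31
u(5) = 31 + 18 = 49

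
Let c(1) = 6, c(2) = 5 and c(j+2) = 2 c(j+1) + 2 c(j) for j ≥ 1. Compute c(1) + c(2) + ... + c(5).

c(3) = 2(5) + 2(6) = 22
c(4) = 2(22) + 2(5) = 54
c(5) = 2(54) + 2(22) = 152
Sum = 6 + 5 + 22 + 54 + 152 = 239

239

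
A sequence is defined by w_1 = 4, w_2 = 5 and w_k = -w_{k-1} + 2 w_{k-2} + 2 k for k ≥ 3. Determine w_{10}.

-89

w_3 = -5 + 2(4) + 6 = 9
w_4 = -9 + 2(5) + 8 = 9
w_5 = -9 + 2(9) + 10 = 19
w_6 = -19 + 2(9) + 12 = 11
w_7 = -11 + 2(19) + 14 = 41
w_8 = -41 + 2(11) + 16 = -3
w_9 = -(-3) + 2(41) + 18 = 103
w_{10} = -103 + 2(-3) + 20 = -89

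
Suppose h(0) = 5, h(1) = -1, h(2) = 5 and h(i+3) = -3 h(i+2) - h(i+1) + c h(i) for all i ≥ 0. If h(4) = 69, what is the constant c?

-2

h(3) = -14 + 5c
h(4) = 37 - 16c
So 37 - 16c = 69, giving c = -2.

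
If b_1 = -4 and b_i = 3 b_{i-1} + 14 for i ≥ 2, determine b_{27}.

7625597484980

The fixed point is 14/(1 - 3) = -7, so b_i + 7 = 3(b_{i-1} + 7).
Hence b_i = 3·3^{i-1} - 7.
b_{27} = 3·3^{26} - 7 = 3·2541865828329 - 7 = 7625597484980.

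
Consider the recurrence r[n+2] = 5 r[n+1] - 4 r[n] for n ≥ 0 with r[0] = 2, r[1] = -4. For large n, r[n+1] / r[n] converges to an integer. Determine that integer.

4

The characteristic equation is r^2 - 5r + 4 = 0, which factors as (r - 4)(r - 1) = 0.
So the roots are 4 and 1. Since |4| > |1| and the coefficient of 4^n is non-zero, the ratio tends to 4.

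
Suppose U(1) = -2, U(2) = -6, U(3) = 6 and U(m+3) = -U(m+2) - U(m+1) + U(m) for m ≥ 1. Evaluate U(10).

U(4) = -6 - (-6) + (-2) = -2
U(5) = -(-2) - 6 + (-6) = -10
U(6) = -(-10) - (-2) + 6 = 18
U(7) = -18 - (-10) + (-2) = -10
U(8) = -(-10) - 18 + (-10) = -18
U(9) = -(-18) - (-10) + 18 = 46
U(10) = -46 - (-18) + (-10) = -38

-38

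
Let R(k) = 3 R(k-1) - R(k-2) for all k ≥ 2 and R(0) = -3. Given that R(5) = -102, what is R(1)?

Let R(1) = x.
R(2) = 3 + 3x
R(3) = 9 + 8x
R(4) = 24 + 21x
R(5) = 63 + 55x
So 63 + 55x = -102, giving x = -3.

-3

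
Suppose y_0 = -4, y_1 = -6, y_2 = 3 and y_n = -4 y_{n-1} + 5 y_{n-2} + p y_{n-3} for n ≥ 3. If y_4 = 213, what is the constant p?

y_3 = -42 - 4p
y_4 = 183 + 10p
So 183 + 10p = 213, giving p = 3.

3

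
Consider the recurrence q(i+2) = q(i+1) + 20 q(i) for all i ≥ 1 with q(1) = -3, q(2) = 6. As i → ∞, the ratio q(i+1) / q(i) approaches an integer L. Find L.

The characteristic equation is r^2 - r - 20 = 0, which factors as (r - 5)(r + 4) = 0.
So the roots are 5 and -4. Since |5| > |-4| and the coefficient of 5^i is non-zero, the ratio tends to 5.

5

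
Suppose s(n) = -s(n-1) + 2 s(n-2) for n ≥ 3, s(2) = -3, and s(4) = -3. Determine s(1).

-3

Let s(1) = y.
s(3) = 3 + 2y
s(4) = -9 - 2y
So -9 - 2y = -3, giving y = -3.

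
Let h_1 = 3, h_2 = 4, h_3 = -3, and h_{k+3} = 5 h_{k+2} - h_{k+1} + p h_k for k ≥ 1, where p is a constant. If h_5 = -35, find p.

3

h_4 = -19 + 3p
h_5 = -92 + 19p
So -92 + 19p = -35, giving p = 3.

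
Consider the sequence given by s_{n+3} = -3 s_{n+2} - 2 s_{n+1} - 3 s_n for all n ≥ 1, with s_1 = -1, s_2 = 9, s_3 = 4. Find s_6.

s_4 = -3*4 - 2*9 - 3*(-1) = -27
s_5 = -3*(-27) - 2*4 - 3*9 = 46
s_6 = -3*46 - 2*(-27) - 3*4 = -96

-96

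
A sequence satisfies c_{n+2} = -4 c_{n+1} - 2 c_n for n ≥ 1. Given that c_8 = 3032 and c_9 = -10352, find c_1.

1

Rearranging, c_{n-2} = (c_n + 4 c_{n-1}) / -2.
c_7 = (-10352 + 4*3032) / -2 = 1776/-2 = -888
c_6 = (3032 + 4*(-888)) / -2 = -520/-2 = 260
c_5 = (-888 + 4*260) / -2 = 152/-2 = -76
c_4 = (260 + 4*(-76)) / -2 = -44/-2 = 22
c_3 = (-76 + 4*22) / -2 = 12/-2 = -6
c_2 = (22 + 4*(-6)) / -2 = -2/-2 = 1
c_1 = (-6 + 4*1) / -2 = -2/-2 = 1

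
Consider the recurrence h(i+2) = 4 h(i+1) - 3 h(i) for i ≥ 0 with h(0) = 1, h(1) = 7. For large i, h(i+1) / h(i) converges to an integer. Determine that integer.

3

The characteristic equation is r^2 - 4r + 3 = 0, which factors as (r - 3)(r - 1) = 0.
So the roots are 3 and 1. Since |3| > |1| and the coefficient of 3^i is non-zero, the ratio tends to 3.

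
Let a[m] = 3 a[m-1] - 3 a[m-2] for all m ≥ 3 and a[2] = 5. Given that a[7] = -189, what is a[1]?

Let a[1] = w.
a[3] = 15 - 3w
a[4] = 30 - 9w
a[5] = 45 - 18w
a[6] = 45 - 27w
a[7] = -27w
So -27w = -189, giving w = 7.

7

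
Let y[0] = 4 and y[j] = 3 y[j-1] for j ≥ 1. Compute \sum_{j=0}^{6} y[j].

y[1] = 3·4 = 12
y[2] = 3·12 = 36
y[3] = 3·36 = 108
y[4] = 3·108 = 324
y[5] = 3·324 = 972
y[6] = 3·972 = 2916
Sum = 4 + 12 + 36 + 108 + 324 + 972 + 2916 = 4372

4372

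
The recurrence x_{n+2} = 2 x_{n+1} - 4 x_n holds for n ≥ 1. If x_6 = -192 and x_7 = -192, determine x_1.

-3

Rearranging, x_{n-2} = (x_n - 2 x_{n-1}) / -4.
x_5 = (-192 - 2*(-192)) / -4 = 192/-4 = -48
x_4 = (-192 - 2*(-48)) / -4 = -96/-4 = 24
x_3 = (-48 - 2*24) / -4 = -96/-4 = 24
x_2 = (24 - 2*24) / -4 = -24/-4 = 6
x_1 = (24 - 2*6) / -4 = 12/-4 = -3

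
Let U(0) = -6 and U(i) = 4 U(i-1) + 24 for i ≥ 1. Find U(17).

The fixed point is 24/(1 - 4) = -8, so U(i) + 8 = 4(U(i-1) + 8).
Hence U(i) = 2·4^i - 8.
U(17) = 2·4^{17} - 8 = 2·17179869184 - 8 = 34359738360.

34359738360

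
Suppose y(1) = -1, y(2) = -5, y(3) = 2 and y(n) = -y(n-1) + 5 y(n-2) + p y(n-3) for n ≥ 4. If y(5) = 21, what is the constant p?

4

y(4) = -27 - p
y(5) = 37 - 4p
So 37 - 4p = 21, giving p = 4.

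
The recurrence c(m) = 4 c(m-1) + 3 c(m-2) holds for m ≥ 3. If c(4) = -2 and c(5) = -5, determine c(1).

Rearranging, c(m-2) = (c(m) - 4 c(m-1)) / 3.
c(3) = (-5 - 4*(-2)) / 3 = 3/3 = 1
c(2) = (-2 - 4*1) / 3 = -6/3 = -2
c(1) = (1 - 4*(-2)) / 3 = 9/3 = 3

3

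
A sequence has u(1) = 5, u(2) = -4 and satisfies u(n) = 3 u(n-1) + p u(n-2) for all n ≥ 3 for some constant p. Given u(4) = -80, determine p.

-4

u(3) = -12 + 5p
u(4) = -36 + 11p
So -36 + 11p = -80, giving p = -4.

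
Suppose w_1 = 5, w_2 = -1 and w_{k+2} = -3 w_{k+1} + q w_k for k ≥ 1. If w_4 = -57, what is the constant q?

3

w_3 = 3 + 5q
w_4 = -9 - 16q
So -9 - 16q = -57, giving q = 3.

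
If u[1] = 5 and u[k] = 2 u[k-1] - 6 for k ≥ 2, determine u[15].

-16378

The fixed point is -6/(1 - 2) = 6, so u[k] - 6 = 2(u[k-1] - 6).
Hence u[k] = -1·2^{k-1} + 6.
u[15] = -1·2^{14} + 6 = -1·16384 + 6 = -16378.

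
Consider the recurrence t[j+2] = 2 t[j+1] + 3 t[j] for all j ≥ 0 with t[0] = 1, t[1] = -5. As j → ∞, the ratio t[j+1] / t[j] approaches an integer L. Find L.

3

The characteristic equation is r^2 - 2r - 3 = 0, which factors as (r - 3)(r + 1) = 0.
So the roots are 3 and -1. Since |3| > |-1| and the coefficient of 3^j is non-zero, the ratio tends to 3.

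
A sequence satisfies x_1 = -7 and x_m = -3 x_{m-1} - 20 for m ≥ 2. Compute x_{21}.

The fixed point is -20/(1 + 3) = -5, so x_m + 5 = -3(x_{m-1} + 5).
Hence x_m = -2·(-3)^{m-1} - 5.
x_{21} = -2·(-3)^{20} - 5 = -2·3486784401 - 5 = -6973568807.

-6973568807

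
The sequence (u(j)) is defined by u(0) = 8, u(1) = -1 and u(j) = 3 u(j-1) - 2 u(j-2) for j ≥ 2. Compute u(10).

u(2) = 3*(-1) - 2*8 = -19
u(3) = 3*(-19) - 2*(-1) = -55
u(4) = 3*(-55) - 2*(-19) = -127
u(5) = 3*(-127) - 2*(-55) = -271
u(6) = 3*(-271) - 2*(-127) = -559
u(7) = 3*(-559) - 2*(-271) = -1135
u(8) = 3*(-1135) - 2*(-559) = -2287
u(9) = 3*(-2287) - 2*(-1135) = -4591
u(10) = 3*(-4591) - 2*(-2287) = -9199

-9199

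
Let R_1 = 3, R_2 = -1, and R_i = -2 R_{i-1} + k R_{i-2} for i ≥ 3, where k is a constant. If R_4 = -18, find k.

2

R_3 = 2 + 3k
R_4 = -4 - 7k
So -4 - 7k = -18, giving k = 2.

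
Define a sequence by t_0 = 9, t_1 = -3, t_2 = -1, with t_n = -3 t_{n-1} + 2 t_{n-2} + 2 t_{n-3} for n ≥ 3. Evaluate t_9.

25395

t_3 = -3(-1) + 2(-3) + 2(9) = 15
t_4 = -3(15) + 2(-1) + 2(-3) = -53
t_5 = -3(-53) + 2(15) + 2(-1) = 187
t_6 = -3(187) + 2(-53) + 2(15) = -637
t_7 = -3(-637) + 2(187) + 2(-53) = 2179
t_8 = -3(2179) + 2(-637) + 2(187) = -7437
t_9 = -3(-7437) + 2(2179) + 2(-637) = 25395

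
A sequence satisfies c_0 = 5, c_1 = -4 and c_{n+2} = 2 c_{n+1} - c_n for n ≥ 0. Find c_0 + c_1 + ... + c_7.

c_2 = 2·(-4) - 5 = -13
c_3 = 2·(-13) - (-4) = -22
c_4 = 2·(-22) - (-13) = -31
c_5 = 2·(-31) - (-22) = -40
c_6 = 2·(-40) - (-31) = -49
c_7 = 2·(-49) - (-40) = -58
Sum = 5 + (-4) + (-13) + (-22) + (-31) + (-40) + (-49) + (-58) = -212

-212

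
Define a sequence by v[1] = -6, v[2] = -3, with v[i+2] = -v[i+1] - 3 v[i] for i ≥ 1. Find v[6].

87

v[3] = -(-3) - 3(-6) = 21
v[4] = -21 - 3(-3) = -12
v[5] = -(-12) - 3(21) = -51
v[6] = -(-51) - 3(-12) = 87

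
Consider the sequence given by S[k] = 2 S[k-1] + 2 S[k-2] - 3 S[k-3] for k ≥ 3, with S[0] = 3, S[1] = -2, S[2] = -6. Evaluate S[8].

-1758

S[3] = 2·(-6) + 2·(-2) - 3·3 = -25
S[4] = 2·(-25) + 2·(-6) - 3·(-2) = -56
S[5] = 2·(-56) + 2·(-25) - 3·(-6) = -144
S[6] = 2·(-144) + 2·(-56) - 3·(-25) = -325
S[7] = 2·(-325) + 2·(-144) - 3·(-56) = -770
S[8] = 2·(-770) + 2·(-325) - 3·(-144) = -1758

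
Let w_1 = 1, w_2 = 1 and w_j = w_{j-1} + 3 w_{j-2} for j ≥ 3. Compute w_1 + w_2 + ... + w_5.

w_3 = 1 + 3*1 = 4
w_4 = 4 + 3*1 = 7
w_5 = 7 + 3*4 = 19
Sum = 1 + 1 + 4 + 7 + 19 = 32

32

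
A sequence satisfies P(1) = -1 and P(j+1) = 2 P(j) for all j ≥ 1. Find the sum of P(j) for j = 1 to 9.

P(2) = 2·(-1) = -2
P(3) = 2·(-2) = -4
P(4) = 2·(-4) = -8
P(5) = 2·(-8) = -16
P(6) = 2·(-16) = -32
P(7) = 2·(-32) = -64
P(8) = 2·(-64) = -128
P(9) = 2·(-128) = -256
Sum = (-1) + (-2) + (-4) + (-8) + (-16) + (-32) + (-64) + (-128) + (-256) = -511

-511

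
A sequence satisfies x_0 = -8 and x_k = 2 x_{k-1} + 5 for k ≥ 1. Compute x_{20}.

-3145733

The fixed point is 5/(1 - 2) = -5, so x_k + 5 = 2(x_{k-1} + 5).
Hence x_k = -3·2^k - 5.
x_{20} = -3·2^{20} - 5 = -3·1048576 - 5 = -3145733.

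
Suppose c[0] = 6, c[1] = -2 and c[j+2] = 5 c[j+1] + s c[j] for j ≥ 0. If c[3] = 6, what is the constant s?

c[2] = -10 + 6s
c[3] = -50 + 28s
So -50 + 28s = 6, giving s = 2.

2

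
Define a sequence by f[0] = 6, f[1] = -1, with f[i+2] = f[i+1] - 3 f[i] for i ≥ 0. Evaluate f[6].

-34

f[2] = (-1) - 3(6) = -19
f[3] = (-19) - 3(-1) = -16
f[4] = (-16) - 3(-19) = 41
f[5] = 41 - 3(-16) = 89
f[6] = 89 - 3(41) = -34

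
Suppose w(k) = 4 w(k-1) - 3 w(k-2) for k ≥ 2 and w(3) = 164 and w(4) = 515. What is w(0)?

Rearranging, w(k-2) = (w(k) - 4 w(k-1)) / -3.
w(2) = (515 - 4(164)) / -3 = -141/-3 = 47
w(1) = (164 - 4(47)) / -3 = -24/-3 = 8
w(0) = (47 - 4(8)) / -3 = 15/-3 = -5

-5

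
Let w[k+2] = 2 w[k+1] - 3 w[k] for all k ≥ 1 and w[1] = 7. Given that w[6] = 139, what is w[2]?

-5

Let w[2] = v.
w[3] = -21 + 2v
w[4] = -42 + v
w[5] = -21 - 4v
w[6] = 84 - 11v
So 84 - 11v = 139, giving v = -5.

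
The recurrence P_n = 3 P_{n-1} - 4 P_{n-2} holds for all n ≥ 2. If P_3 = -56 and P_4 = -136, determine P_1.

8

Rearranging, P_{n-2} = (P_n - 3 P_{n-1}) / -4.
P_2 = (-136 - 3·(-56)) / -4 = 32/-4 = -8
P_1 = (-56 - 3·(-8)) / -4 = -32/-4 = 8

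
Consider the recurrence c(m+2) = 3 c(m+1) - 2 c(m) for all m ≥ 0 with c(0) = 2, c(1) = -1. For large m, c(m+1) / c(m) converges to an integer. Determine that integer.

The characteristic equation is r^2 - 3r + 2 = 0, which factors as (r - 2)(r - 1) = 0.
So the roots are 2 and 1. Since |2| > |1| and the coefficient of 2^m is non-zero, the ratio tends to 2.

2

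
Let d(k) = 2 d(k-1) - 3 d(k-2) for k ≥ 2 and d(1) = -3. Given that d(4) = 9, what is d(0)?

Let d(0) = w.
d(2) = -6 - 3w
d(3) = -3 - 6w
d(4) = 12 - 3w
So 12 - 3w = 9, giving w = 1.

1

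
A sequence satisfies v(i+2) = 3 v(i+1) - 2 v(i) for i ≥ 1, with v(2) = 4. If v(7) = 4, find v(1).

Let v(1) = w.
v(3) = 12 - 2w
v(4) = 28 - 6w
v(5) = 60 - 14w
v(6) = 124 - 30w
v(7) = 252 - 62w
So 252 - 62w = 4, giving w = 4.

4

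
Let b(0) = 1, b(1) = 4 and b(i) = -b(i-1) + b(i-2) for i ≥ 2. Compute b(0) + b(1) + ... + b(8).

b(2) = -4 + 1 = -3
b(3) = -(-3) + 4 = 7
b(4) = -7 + (-3) = -10
b(5) = -(-10) + 7 = 17
b(6) = -17 + (-10) = -27
b(7) = -(-27) + 17 = 44
b(8) = -44 + (-27) = -71
Sum = 1 + 4 + (-3) + 7 + (-10) + 17 + (-27) + 44 + (-71) = -38

-38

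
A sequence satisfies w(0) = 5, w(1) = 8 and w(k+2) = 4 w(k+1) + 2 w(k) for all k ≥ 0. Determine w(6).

w(2) = 4*8 + 2*5 = 42
w(3) = 4*42 + 2*8 = 184
w(4) = 4*184 + 2*42 = 820
w(5) = 4*820 + 2*184 = 3648
w(6) = 4*3648 + 2*820 = 16232

16232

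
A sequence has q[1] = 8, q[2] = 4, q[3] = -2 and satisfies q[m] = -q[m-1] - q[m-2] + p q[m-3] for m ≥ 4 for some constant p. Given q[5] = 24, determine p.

q[4] = -2 + 8p
q[5] = 4 - 4p
So 4 - 4p = 24, giving p = -5.

-5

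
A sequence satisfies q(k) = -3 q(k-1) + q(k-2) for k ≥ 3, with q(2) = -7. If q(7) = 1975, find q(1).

-5

Let q(1) = x.
q(3) = 21 + x
q(4) = -70 - 3x
q(5) = 231 + 10x
q(6) = -763 - 33x
q(7) = 2520 + 109x
So 2520 + 109x = 1975, giving x = -5.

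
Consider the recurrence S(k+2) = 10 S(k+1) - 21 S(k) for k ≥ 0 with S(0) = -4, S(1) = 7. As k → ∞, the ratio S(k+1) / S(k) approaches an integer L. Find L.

The characteristic equation is r^2 - 10r + 21 = 0, which factors as (r - 7)(r - 3) = 0.
So the roots are 7 and 3. Since |7| > |3| and the coefficient of 7^k is non-zero, the ratio tends to 7.

7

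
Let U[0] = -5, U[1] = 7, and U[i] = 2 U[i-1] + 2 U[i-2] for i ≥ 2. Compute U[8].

U[2] = 2·7 + 2·(-5) = 4
U[3] = 2·4 + 2·7 = 22
U[4] = 2·22 + 2·4 = 52
U[5] = 2·52 + 2·22 = 148
U[6] = 2·148 + 2·52 = 400
U[7] = 2·400 + 2·148 = 1096
U[8] = 2·1096 + 2·400 = 2992

2992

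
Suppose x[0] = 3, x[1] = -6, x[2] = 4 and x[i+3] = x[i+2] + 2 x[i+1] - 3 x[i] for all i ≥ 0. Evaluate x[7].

x[3] = 4 + 2(-6) - 3(3) = -17
x[4] = (-17) + 2(4) - 3(-6) = 9
x[5] = 9 + 2(-17) - 3(4) = -37
x[6] = (-37) + 2(9) - 3(-17) = 32
x[7] = 32 + 2(-37) - 3(9) = -69

-69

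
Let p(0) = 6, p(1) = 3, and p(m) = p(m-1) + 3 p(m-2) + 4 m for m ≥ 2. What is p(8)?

p(2) = 3 + 3(6) + 8 = 29
p(3) = 29 + 3(3) + 12 = 50
p(4) = 50 + 3(29) + 16 = 153
p(5) = 153 + 3(50) + 20 = 323
p(6) = 323 + 3(153) + 24 = 806
p(7) = 806 + 3(323) + 28 = 1803
p(8) = 1803 + 3(806) + 32 = 4253

4253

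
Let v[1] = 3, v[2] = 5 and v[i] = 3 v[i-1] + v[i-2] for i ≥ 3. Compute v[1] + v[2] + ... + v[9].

33278

v[3] = 3·5 + 3 = 18
v[4] = 3·18 + 5 = 59
v[5] = 3·59 + 18 = 195
v[6] = 3·195 + 59 = 644
v[7] = 3·644 + 195 = 2127
v[8] = 3·2127 + 644 = 7025
v[9] = 3·7025 + 2127 = 23202
Sum = 3 + 5 + 18 + 59 + 195 + 644 + 2127 + 7025 + 23202 = 33278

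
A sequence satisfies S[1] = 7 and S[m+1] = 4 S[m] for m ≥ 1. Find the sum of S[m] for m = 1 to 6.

9555

S[2] = 4·7 = 28
S[3] = 4·28 = 112
S[4] = 4·112 = 448
S[5] = 4·448 = 1792
S[6] = 4·1792 = 7168
Sum = 7 + 28 + 112 + 448 + 1792 + 7168 = 9555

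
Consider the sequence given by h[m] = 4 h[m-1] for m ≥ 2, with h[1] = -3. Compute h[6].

-3072

h[2] = 4·(-3) = -12
h[3] = 4·(-12) = -48
h[4] = 4·(-48) = -192
h[5] = 4·(-192) = -768
h[6] = 4·(-768) = -3072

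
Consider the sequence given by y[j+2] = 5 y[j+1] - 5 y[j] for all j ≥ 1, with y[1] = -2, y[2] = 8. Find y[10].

y[3] = 5(8) - 5(-2) = 50
y[4] = 5(50) - 5(8) = 210
y[5] = 5(210) - 5(50) = 800
y[6] = 5(800) - 5(210) = 2950
y[7] = 5(2950) - 5(800) = 10750
y[8] = 5(10750) - 5(2950) = 39000
y[9] = 5(39000) - 5(10750) = 141250
y[10] = 5(141250) - 5(39000) = 511250

511250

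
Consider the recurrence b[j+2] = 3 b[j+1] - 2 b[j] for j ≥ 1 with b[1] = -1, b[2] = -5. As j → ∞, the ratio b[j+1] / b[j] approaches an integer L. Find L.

The characteristic equation is r^2 - 3r + 2 = 0, which factors as (r - 2)(r - 1) = 0.
So the roots are 2 and 1. Since |2| > |1| and the coefficient of 2^j is non-zero, the ratio tends to 2.

2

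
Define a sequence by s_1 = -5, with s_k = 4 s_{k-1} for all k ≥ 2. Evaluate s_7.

-20480

s_2 = 4·(-5) = -20
s_3 = 4·(-20) = -80
s_4 = 4·(-80) = -320
s_5 = 4·(-320) = -1280
s_6 = 4·(-1280) = -5120
s_7 = 4·(-5120) = -20480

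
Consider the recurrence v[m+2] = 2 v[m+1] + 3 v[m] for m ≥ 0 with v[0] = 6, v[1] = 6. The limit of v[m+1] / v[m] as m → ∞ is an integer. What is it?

3

The characteristic equation is r^2 - 2r - 3 = 0, which factors as (r - 3)(r + 1) = 0.
So the roots are 3 and -1. Since |3| > |-1| and the coefficient of 3^m is non-zero, the ratio tends to 3.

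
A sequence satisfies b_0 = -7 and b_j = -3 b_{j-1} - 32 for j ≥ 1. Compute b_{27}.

-7625597484995

The fixed point is -32/(1 + 3) = -8, so b_j + 8 = -3(b_{j-1} + 8).
Hence b_j = 1·(-3)^j - 8.
b_{27} = 1·(-3)^{27} - 8 = 1·-7625597484987 - 8 = -7625597484995.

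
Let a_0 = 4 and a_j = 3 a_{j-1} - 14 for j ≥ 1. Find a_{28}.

-68630377364876

The fixed point is -14/(1 - 3) = 7, so a_j - 7 = 3(a_{j-1} - 7).
Hence a_j = -3·3^j + 7.
a_{28} = -3·3^{28} + 7 = -3·22876792454961 + 7 = -68630377364876.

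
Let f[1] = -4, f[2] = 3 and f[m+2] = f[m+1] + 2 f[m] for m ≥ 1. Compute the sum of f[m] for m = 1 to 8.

f[3] = 3 + 2*(-4) = -5
f[4] = (-5) + 2*3 = 1
f[5] = 1 + 2*(-5) = -9
f[6] = (-9) + 2*1 = -7
f[7] = (-7) + 2*(-9) = -25
f[8] = (-25) + 2*(-7) = -39
Sum = (-4) + 3 + (-5) + 1 + (-9) + (-7) + (-25) + (-39) = -85

-85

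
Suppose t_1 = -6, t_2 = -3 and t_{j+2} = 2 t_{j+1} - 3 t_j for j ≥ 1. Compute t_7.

-168

t_3 = 2*(-3) - 3*(-6) = 12
t_4 = 2*12 - 3*(-3) = 33
t_5 = 2*33 - 3*12 = 30
t_6 = 2*30 - 3*33 = -39
t_7 = 2*(-39) - 3*30 = -168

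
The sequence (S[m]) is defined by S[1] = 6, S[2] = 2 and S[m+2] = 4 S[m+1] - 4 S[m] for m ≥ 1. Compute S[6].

S[3] = 4(2) - 4(6) = -16
S[4] = 4(-16) - 4(2) = -72
S[5] = 4(-72) - 4(-16) = -224
S[6] = 4(-224) - 4(-72) = -608

-608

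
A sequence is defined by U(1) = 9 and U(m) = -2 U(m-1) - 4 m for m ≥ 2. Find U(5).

172

U(2) = -2(9) - 8 = -26
U(3) = -2(-26) - 12 = 40
U(4) = -2(40) - 16 = -96
U(5) = -2(-96) - 20 = 172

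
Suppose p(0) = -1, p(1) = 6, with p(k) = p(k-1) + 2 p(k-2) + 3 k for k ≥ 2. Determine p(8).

p(2) = 6 + 2·(-1) + 6 = 10
p(3) = 10 + 2·6 + 9 = 31
p(4) = 31 + 2·10 + 12 = 63
p(5) = 63 + 2·31 + 15 = 140
p(6) = 140 + 2·63 + 18 = 284
p(7) = 284 + 2·140 + 21 = 585
p(8) = 585 + 2·284 + 24 = 1177

1177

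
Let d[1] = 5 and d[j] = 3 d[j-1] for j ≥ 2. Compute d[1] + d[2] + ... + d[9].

d[2] = 3·5 = 15
d[3] = 3·15 = 45
d[4] = 3·45 = 135
d[5] = 3·135 = 405
d[6] = 3·405 = 1215
d[7] = 3·1215 = 3645
d[8] = 3·3645 = 10935
d[9] = 3·10935 = 32805
Sum = 5 + 15 + 45 + 135 + 405 + 1215 + 3645 + 10935 + 32805 = 49205

49205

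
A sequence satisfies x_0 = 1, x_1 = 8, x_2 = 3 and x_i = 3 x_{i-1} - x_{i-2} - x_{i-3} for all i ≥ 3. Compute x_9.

-1456

x_3 = 3*3 - 8 - 1 = 0
x_4 = 3*0 - 3 - 8 = -11
x_5 = 3*(-11) - 0 - 3 = -36
x_6 = 3*(-36) - (-11) - 0 = -97
x_7 = 3*(-97) - (-36) - (-11) = -244
x_8 = 3*(-244) - (-97) - (-36) = -599
x_9 = 3*(-599) - (-244) - (-97) = -1456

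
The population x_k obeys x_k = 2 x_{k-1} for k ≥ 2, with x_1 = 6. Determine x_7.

x_2 = 2·6 = 12
x_3 = 2·12 = 24
x_4 = 2·24 = 48
x_5 = 2·48 = 96
x_6 = 2·96 = 192
x_7 = 2·192 = 384

384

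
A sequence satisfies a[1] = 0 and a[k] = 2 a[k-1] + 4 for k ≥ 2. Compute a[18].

524284

The fixed point is 4/(1 - 2) = -4, so a[k] + 4 = 2(a[k-1] + 4).
Hence a[k] = 4·2^{k-1} - 4.
a[18] = 4·2^{17} - 4 = 4·131072 - 4 = 524284.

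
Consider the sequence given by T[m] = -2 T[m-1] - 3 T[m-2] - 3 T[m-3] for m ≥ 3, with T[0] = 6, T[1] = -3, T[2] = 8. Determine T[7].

-64

T[3] = -2·8 - 3·(-3) - 3·6 = -25
T[4] = -2·(-25) - 3·8 - 3·(-3) = 35
T[5] = -2·35 - 3·(-25) - 3·8 = -19
T[6] = -2·(-19) - 3·35 - 3·(-25) = 8
T[7] = -2·8 - 3·(-19) - 3·35 = -64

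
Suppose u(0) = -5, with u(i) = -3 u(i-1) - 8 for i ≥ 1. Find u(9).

u(1) = -3(-5) - 8 = 7
u(2) = -3(7) - 8 = -29
u(3) = -3(-29) - 8 = 79
u(4) = -3(79) - 8 = -245
u(5) = -3(-245) - 8 = 727
u(6) = -3(727) - 8 = -2189
u(7) = -3(-2189) - 8 = 6559
u(8) = -3(6559) - 8 = -19685
u(9) = -3(-19685) - 8 = 59047

59047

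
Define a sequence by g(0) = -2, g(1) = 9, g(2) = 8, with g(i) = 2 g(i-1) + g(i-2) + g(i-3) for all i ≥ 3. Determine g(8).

2597

g(3) = 2(8) + 9 + (-2) = 23
g(4) = 2(23) + 8 + 9 = 63
g(5) = 2(63) + 23 + 8 = 157
g(6) = 2(157) + 63 + 23 = 400
g(7) = 2(400) + 157 + 63 = 1020
g(8) = 2(1020) + 400 + 157 = 2597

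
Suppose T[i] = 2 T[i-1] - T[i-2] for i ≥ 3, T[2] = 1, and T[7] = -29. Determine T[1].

7

Let T[1] = z.
T[3] = 2 - z
T[4] = 3 - 2z
T[5] = 4 - 3z
T[6] = 5 - 4z
T[7] = 6 - 5z
So 6 - 5z = -29, giving z = 7.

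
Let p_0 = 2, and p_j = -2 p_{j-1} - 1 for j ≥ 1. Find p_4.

37

p_1 = -2·2 - 1 = -5
p_2 = -2·(-5) - 1 = 9
p_3 = -2·9 - 1 = -19
p_4 = -2·(-19) - 1 = 37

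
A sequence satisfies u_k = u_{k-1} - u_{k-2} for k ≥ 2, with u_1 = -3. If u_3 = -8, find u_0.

Let u_0 = x.
u_2 = -3 - x
u_3 = -x
So -x = -8, giving x = 8.

8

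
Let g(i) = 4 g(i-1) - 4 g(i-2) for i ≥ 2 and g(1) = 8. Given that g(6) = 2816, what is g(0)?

-4

Let g(0) = x.
g(2) = 32 - 4x
g(3) = 96 - 16x
g(4) = 256 - 48x
g(5) = 640 - 128x
g(6) = 1536 - 320x
So 1536 - 320x = 2816, giving x = -4.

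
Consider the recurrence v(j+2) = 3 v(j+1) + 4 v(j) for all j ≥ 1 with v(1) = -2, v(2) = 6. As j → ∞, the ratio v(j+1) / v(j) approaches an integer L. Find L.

4

The characteristic equation is r^2 - 3r - 4 = 0, which factors as (r - 4)(r + 1) = 0.
So the roots are 4 and -1. Since |4| > |-1| and the coefficient of 4^j is non-zero, the ratio tends to 4.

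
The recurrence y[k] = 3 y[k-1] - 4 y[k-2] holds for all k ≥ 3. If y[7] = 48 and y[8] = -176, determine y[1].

-3

Rearranging, y[k-2] = (y[k] - 3 y[k-1]) / -4.
y[6] = (-176 - 3(48)) / -4 = -320/-4 = 80
y[5] = (48 - 3(80)) / -4 = -192/-4 = 48
y[4] = (80 - 3(48)) / -4 = -64/-4 = 16
y[3] = (48 - 3(16)) / -4 = 0/-4 = 0
y[2] = (16 - 3(0)) / -4 = 16/-4 = -4
y[1] = (0 - 3(-4)) / -4 = 12/-4 = -3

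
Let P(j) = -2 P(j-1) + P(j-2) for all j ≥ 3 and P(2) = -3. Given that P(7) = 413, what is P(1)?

7

Let P(1) = x.
P(3) = 6 + x
P(4) = -15 - 2x
P(5) = 36 + 5x
P(6) = -87 - 12x
P(7) = 210 + 29x
So 210 + 29x = 413, giving x = 7.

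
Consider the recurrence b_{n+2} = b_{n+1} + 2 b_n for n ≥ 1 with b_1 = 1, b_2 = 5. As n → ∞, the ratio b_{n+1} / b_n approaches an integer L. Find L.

2

The characteristic equation is r^2 - r - 2 = 0, which factors as (r - 2)(r + 1) = 0.
So the roots are 2 and -1. Since |2| > |-1| and the coefficient of 2^n is non-zero, the ratio tends to 2.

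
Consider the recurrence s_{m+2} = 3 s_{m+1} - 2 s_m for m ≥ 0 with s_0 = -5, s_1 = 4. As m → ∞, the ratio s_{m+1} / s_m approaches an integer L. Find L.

2

The characteristic equation is r^2 - 3r + 2 = 0, which factors as (r - 2)(r - 1) = 0.
So the roots are 2 and 1. Since |2| > |1| and the coefficient of 2^m is non-zero, the ratio tends to 2.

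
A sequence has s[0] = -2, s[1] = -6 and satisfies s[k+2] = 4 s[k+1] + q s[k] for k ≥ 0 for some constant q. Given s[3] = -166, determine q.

s[2] = -24 - 2q
s[3] = -96 - 14q
So -96 - 14q = -166, giving q = 5.

5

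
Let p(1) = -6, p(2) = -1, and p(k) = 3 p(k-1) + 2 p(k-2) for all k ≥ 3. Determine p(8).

-7703

p(3) = 3(-1) + 2(-6) = -15
p(4) = 3(-15) + 2(-1) = -47
p(5) = 3(-47) + 2(-15) = -171
p(6) = 3(-171) + 2(-47) = -607
p(7) = 3(-607) + 2(-171) = -2163
p(8) = 3(-2163) + 2(-607) = -7703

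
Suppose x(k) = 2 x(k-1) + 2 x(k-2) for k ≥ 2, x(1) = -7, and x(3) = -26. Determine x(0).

4

Let x(0) = z.
x(2) = -14 + 2z
x(3) = -42 + 4z
So -42 + 4z = -26, giving z = 4.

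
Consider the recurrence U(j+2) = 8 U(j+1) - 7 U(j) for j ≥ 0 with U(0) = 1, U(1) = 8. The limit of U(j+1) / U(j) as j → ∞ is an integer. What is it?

7

The characteristic equation is r^2 - 8r + 7 = 0, which factors as (r - 7)(r - 1) = 0.
So the roots are 7 and 1. Since |7| > |1| and the coefficient of 7^j is non-zero, the ratio tends to 7.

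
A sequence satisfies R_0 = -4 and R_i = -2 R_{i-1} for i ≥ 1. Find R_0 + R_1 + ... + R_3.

20

R_1 = -2·(-4) = 8
R_2 = -2·8 = -16
R_3 = -2·(-16) = 32
Sum = (-4) + 8 + (-16) + 32 = 20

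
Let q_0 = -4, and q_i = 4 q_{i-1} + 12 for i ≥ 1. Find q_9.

q_1 = 4*(-4) + 12 = -4
q_2 = 4*(-4) + 12 = -4
q_3 = 4*(-4) + 12 = -4
q_4 = 4*(-4) + 12 = -4
q_5 = 4*(-4) + 12 = -4
q_6 = 4*(-4) + 12 = -4
q_7 = 4*(-4) + 12 = -4
q_8 = 4*(-4) + 12 = -4
q_9 = 4*(-4) + 12 = -4

-4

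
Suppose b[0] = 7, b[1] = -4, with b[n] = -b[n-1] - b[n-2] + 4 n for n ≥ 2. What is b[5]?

b[2] = -(-4) - 7 + 8 = 5
b[3] = -5 - (-4) + 12 = 11
b[4] = -11 - 5 + 16 = 0
b[5] = -0 - 11 + 20 = 9

9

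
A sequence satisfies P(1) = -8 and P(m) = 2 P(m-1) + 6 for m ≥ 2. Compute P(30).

The fixed point is 6/(1 - 2) = -6, so P(m) + 6 = 2(P(m-1) + 6).
Hence P(m) = -2·2^{m-1} - 6.
P(30) = -2·2^{29} - 6 = -2·536870912 - 6 = -1073741830.

-1073741830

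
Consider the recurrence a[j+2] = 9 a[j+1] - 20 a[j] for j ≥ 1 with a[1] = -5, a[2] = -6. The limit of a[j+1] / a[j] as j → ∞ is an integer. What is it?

The characteristic equation is r^2 - 9r + 20 = 0, which factors as (r - 5)(r - 4) = 0.
So the roots are 5 and 4. Since |5| > |4| and the coefficient of 5^j is non-zero, the ratio tends to 5.

5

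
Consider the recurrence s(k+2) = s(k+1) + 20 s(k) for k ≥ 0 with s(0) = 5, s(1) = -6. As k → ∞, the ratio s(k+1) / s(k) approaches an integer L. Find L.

5

The characteristic equation is r^2 - r - 20 = 0, which factors as (r - 5)(r + 4) = 0.
So the roots are 5 and -4. Since |5| > |-4| and the coefficient of 5^k is non-zero, the ratio tends to 5.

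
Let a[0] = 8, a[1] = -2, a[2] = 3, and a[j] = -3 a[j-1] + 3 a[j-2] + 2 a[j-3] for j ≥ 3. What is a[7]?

16

a[3] = -3*3 + 3*(-2) + 2*8 = 1
a[4] = -3*1 + 3*3 + 2*(-2) = 2
a[5] = -3*2 + 3*1 + 2*3 = 3
a[6] = -3*3 + 3*2 + 2*1 = -1
a[7] = -3*(-1) + 3*3 + 2*2 = 16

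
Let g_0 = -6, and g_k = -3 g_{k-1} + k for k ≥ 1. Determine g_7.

g_1 = -3(-6) + 1 = 19
g_2 = -3(19) + 2 = -55
g_3 = -3(-55) + 3 = 168
g_4 = -3(168) + 4 = -500
g_5 = -3(-500) + 5 = 1505
g_6 = -3(1505) + 6 = -4509
g_7 = -3(-4509) + 7 = 13534

13534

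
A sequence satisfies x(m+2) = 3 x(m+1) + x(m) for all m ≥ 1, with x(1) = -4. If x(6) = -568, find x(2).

Let x(2) = z.
x(3) = -4 + 3z
x(4) = -12 + 10z
x(5) = -40 + 33z
x(6) = -132 + 109z
So -132 + 109z = -568, giving z = -4.

-4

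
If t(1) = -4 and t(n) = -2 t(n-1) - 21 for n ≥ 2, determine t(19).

The fixed point is -21/(1 + 2) = -7, so t(n) + 7 = -2(t(n-1) + 7).
Hence t(n) = 3·(-2)^{n-1} - 7.
t(19) = 3·(-2)^{18} - 7 = 3·262144 - 7 = 786425.

786425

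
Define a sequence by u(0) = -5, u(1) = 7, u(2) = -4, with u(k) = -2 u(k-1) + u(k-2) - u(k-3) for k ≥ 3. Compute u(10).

-13590

u(3) = -2*(-4) + 7 - (-5) = 20
u(4) = -2*20 + (-4) - 7 = -51
u(5) = -2*(-51) + 20 - (-4) = 126
u(6) = -2*126 + (-51) - 20 = -323
u(7) = -2*(-323) + 126 - (-51) = 823
u(8) = -2*823 + (-323) - 126 = -2095
u(9) = -2*(-2095) + 823 - (-323) = 5336
u(10) = -2*5336 + (-2095) - 823 = -13590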